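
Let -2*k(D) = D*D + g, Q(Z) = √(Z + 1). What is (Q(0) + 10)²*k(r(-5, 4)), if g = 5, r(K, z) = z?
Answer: -2541/2 ≈ -1270.5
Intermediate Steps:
Q(Z) = √(1 + Z)
k(D) = -5/2 - D²/2 (k(D) = -(D*D + 5)/2 = -(D² + 5)/2 = -(5 + D²)/2 = -5/2 - D²/2)
(Q(0) + 10)²*k(r(-5, 4)) = (√(1 + 0) + 10)²*(-5/2 - ½*4²) = (√1 + 10)²*(-5/2 - ½*16) = (1 + 10)²*(-5/2 - 8) = 11²*(-21/2) = 121*(-21/2) = -2541/2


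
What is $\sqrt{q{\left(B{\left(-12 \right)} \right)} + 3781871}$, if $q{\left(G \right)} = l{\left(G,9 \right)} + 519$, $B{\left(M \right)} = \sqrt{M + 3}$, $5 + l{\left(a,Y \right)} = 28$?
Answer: $\sqrt{3782413} \approx 1944.8$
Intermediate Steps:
$l{\left(a,Y \right)} = 23$ ($l{\left(a,Y \right)} = -5 + 28 = 23$)
$B{\left(M \right)} = \sqrt{3 + M}$
$q{\left(G \right)} = 542$ ($q{\left(G \right)} = 23 + 519 = 542$)
$\sqrt{q{\left(B{\left(-12 \right)} \right)} + 3781871} = \sqrt{542 + 3781871} = \sqrt{3782413}$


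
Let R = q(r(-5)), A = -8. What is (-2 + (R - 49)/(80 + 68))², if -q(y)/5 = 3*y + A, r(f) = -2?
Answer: 75625/21904 ≈ 3.4526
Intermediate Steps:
q(y) = 40 - 15*y (q(y) = -5*(3*y - 8) = -5*(-8 + 3*y) = 40 - 15*y)
R = 70 (R = 40 - 15*(-2) = 40 + 30 = 70)
(-2 + (R - 49)/(80 + 68))² = (-2 + (70 - 49)/(80 + 68))² = (-2 + 21/148)² = (-275/148)² = 75625/21904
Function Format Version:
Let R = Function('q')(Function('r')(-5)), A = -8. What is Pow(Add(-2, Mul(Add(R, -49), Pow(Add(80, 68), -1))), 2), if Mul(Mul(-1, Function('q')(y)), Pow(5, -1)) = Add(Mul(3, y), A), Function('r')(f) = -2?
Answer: Rational(75625, 21904) ≈ 3.4526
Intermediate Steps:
Function('q')(y) = Add(40, Mul(-15, y)) (Function('q')(y) = Mul(-5, Add(Mul(3, y), -8)) = Mul(-5, Add(-8, Mul(3, y))) = Add(40, Mul(-15, y)))
R = 70 (R = Add(40, Mul(-15, -2)) = Add(40, 30) = 70)
Pow(Add(-2, Mul(Add(R, -49), Pow(Add(80, 68), -1))), 2) = Pow(Add(-2, Mul(Add(70, -49), Pow(Add(80, 68), -1))), 2) = Pow(Add(-2, Mul(21, Pow(148, -1))), 2) = Pow(Add(-2, Mul(21, Rational(1, 148))), 2) = Pow(Add(-2, Rational(21, 148)), 2) = Pow(Rational(-275, 148), 2) = Rational(75625, 21904)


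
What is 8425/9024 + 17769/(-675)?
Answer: -17184509/676800 ≈ -25.391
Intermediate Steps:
8425/9024 + 17769/(-675) = 8425*(1/9024) + 17769*(-1/675) = 8425/9024 - 5923/225 = -17184509/676800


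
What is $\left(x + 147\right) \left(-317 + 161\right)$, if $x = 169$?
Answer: $-49296$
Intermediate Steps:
$\left(x + 147\right) \left(-317 + 161\right) = \left(169 + 147\right) \left(-317 + 161\right) = 316 \left(-156\right) = -49296$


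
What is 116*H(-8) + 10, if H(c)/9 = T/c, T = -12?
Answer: 1576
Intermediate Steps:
H(c) = -108/c (H(c) = 9*(-12/c) = -108/c)
116*H(-8) + 10 = 116*(-108/(-8)) + 10 = 116*(-108*(-1/8)) + 10 = 116*(27/2) + 10 = 1566 + 10 = 1576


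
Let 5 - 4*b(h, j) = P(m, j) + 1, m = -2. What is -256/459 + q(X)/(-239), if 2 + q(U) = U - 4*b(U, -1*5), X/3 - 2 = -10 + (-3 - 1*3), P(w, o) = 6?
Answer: -41906/109701 ≈ -0.38200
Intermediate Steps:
X = -42 (X = 6 + 3*(-10 + (-3 - 1*3)) = 6 + 3*(-10 + (-3 - 3)) = 6 + 3*(-10 - 6) = 6 + 3*(-16) = 6 - 48 = -42)
b(h, j) = -1/2 (b(h, j) = 5/4 - (6 + 1)/4 = 5/4 - 1/4*7 = 5/4 - 7/4 = -1/2)
q(U) = U (q(U) = -2 + (U - 4*(-1/2)) = -2 + (U + 2) = -2 + (2 + U) = U)
-256/459 + q(X)/(-239) = -256/459 - 42/(-239) = -256*1/459 - 42*(-1/239) = -256/459 + 42/239 = -41906/109701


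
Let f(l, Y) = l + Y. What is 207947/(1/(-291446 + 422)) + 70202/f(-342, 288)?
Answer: -1633974363757/27 ≈ -6.0518e+10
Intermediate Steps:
f(l, Y) = Y + l
207947/(1/(-291446 + 422)) + 70202/f(-342, 288) = 207947/(1/(-291446 + 422)) + 70202/(288 - 342) = 207947/(1/(-291024)) + 70202/(-54) = 207947/(-1/291024) + 70202*(-1/54) = 207947*(-291024) - 35101/27 = -60517567728 - 35101/27 = -1633974363757/27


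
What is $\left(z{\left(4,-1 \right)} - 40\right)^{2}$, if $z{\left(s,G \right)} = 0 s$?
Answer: $1600$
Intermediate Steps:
$z{\left(s,G \right)} = 0$
$\left(z{\left(4,-1 \right)} - 40\right)^{2} = \left(0 - 40\right)^{2} = \left(-40\right)^{2} = 1600$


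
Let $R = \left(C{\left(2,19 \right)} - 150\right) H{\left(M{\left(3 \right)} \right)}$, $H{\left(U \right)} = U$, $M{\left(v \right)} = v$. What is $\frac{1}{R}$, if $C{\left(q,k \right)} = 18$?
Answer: $- \frac{1}{396} \approx -0.0025253$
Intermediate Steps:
$R = -396$ ($R = \left(18 - 150\right) 3 = \left(-132\right) 3 = -396$)
$\frac{1}{R} = \frac{1}{-396} = - \frac{1}{396}$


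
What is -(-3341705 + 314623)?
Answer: 3027082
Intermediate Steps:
-(-3341705 + 314623) = -1*(-3027082) = 3027082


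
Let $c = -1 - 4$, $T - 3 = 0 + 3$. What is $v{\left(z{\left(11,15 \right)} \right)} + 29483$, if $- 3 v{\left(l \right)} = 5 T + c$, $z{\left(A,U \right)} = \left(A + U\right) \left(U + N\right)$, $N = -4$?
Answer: $\frac{88424}{3} \approx 29475.0$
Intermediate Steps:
$T = 6$ ($T = 3 + \left(0 + 3\right) = 3 + 3 = 6$)
$c = -5$
$z{\left(A,U \right)} = \left(-4 + U\right) \left(A + U\right)$ ($z{\left(A,U \right)} = \left(A + U\right) \left(U - 4\right) = \left(A + U\right) \left(-4 + U\right) = \left(-4 + U\right) \left(A + U\right)$)
$v{\left(l \right)} = - \frac{25}{3}$ ($v{\left(l \right)} = - \frac{5 \cdot 6 - 5}{3} = - \frac{30 - 5}{3} = \left(- \frac{1}{3}\right) 25 = - \frac{25}{3}$)
$v{\left(z{\left(11,15 \right)} \right)} + 29483 = - \frac{25}{3} + 29483 = \frac{88424}{3}$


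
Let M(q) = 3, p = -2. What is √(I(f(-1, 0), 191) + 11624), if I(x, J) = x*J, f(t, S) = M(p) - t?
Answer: 2*√3097 ≈ 111.30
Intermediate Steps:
f(t, S) = 3 - t
I(x, J) = J*x
√(I(f(-1, 0), 191) + 11624) = √(191*(3 - 1*(-1)) + 11624) = √(191*(3 + 1) + 11624) = √(191*4 + 11624) = √(764 + 11624) = √12388 = 2*√3097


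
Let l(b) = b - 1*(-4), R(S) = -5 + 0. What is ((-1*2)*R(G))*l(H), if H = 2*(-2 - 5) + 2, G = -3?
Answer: -80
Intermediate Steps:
R(S) = -5
H = -12 (H = 2*(-7) + 2 = -14 + 2 = -12)
l(b) = 4 + b (l(b) = b + 4 = 4 + b)
((-1*2)*R(G))*l(H) = (-1*2*(-5))*(4 - 12) = -2*(-5)*(-8) = 10*(-8) = -80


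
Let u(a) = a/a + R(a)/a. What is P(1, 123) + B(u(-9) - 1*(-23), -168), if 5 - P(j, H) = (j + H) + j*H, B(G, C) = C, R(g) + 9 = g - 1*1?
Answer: -410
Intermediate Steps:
R(g) = -10 + g (R(g) = -9 + (g - 1*1) = -9 + (g - 1) = -9 + (-1 + g) = -10 + g)
u(a) = 1 + (-10 + a)/a (u(a) = a/a + (-10 + a)/a = 1 + (-10 + a)/a)
P(j, H) = 5 - H - j - H*j (P(j, H) = 5 - ((j + H) + j*H) = 5 - ((H + j) + H*j) = 5 - (H + j + H*j) = 5 + (-H - j - H*j) = 5 - H - j - H*j)
P(1, 123) + B(u(-9) - 1*(-23), -168) = (5 - 1*123 - 1*1 - 1*123*1) - 168 = (5 - 123 - 1 - 123) - 168 = -242 - 168 = -410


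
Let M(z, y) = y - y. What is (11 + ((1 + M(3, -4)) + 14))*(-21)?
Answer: -546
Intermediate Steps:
M(z, y) = 0
(11 + ((1 + M(3, -4)) + 14))*(-21) = (11 + ((1 + 0) + 14))*(-21) = (11 + (1 + 14))*(-21) = (11 + 15)*(-21) = 26*(-21) = -546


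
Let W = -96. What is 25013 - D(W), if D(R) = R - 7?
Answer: 25116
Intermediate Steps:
D(R) = -7 + R
25013 - D(W) = 25013 - (-7 - 96) = 25013 - 1*(-103) = 25013 + 103 = 25116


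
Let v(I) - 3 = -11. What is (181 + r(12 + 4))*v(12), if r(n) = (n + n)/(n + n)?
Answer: -1456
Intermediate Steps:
v(I) = -8 (v(I) = 3 - 11 = -8)
r(n) = 1 (r(n) = (2*n)/((2*n)) = (2*n)*(1/(2*n)) = 1)
(181 + r(12 + 4))*v(12) = (181 + 1)*(-8) = 182*(-8) = -1456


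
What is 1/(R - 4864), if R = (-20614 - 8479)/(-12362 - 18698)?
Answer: -31060/151046747 ≈ -0.00020563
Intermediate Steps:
R = 29093/31060 (R = -29093/(-31060) = -29093*(-1/31060) = 29093/31060 ≈ 0.93667)
1/(R - 4864) = 1/(29093/31060 - 4864) = 1/(-151046747/31060) = -31060/151046747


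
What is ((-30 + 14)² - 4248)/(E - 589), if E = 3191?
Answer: -1996/1301 ≈ -1.5342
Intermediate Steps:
((-30 + 14)² - 4248)/(E - 589) = ((-30 + 14)² - 4248)/(3191 - 589) = ((-16)² - 4248)/2602 = (256 - 4248)*(1/2602) = -3992*1/2602 = -1996/1301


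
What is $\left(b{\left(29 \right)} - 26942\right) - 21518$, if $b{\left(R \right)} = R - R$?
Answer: $-48460$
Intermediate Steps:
$b{\left(R \right)} = 0$
$\left(b{\left(29 \right)} - 26942\right) - 21518 = \left(0 - 26942\right) - 21518 = -26942 - 21518 = -48460$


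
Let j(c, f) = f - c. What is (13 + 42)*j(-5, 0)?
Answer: 275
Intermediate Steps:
(13 + 42)*j(-5, 0) = (13 + 42)*(0 - 1*(-5)) = 55*(0 + 5) = 55*5 = 275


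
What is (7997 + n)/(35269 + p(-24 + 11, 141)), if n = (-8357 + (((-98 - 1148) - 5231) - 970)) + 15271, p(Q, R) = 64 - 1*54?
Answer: 7464/35279 ≈ 0.21157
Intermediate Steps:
p(Q, R) = 10 (p(Q, R) = 64 - 54 = 10)
n = -533 (n = (-8357 + ((-1246 - 5231) - 970)) + 15271 = (-8357 + (-6477 - 970)) + 15271 = (-8357 - 7447) + 15271 = -15804 + 15271 = -533)
(7997 + n)/(35269 + p(-24 + 11, 141)) = (7997 - 533)/(35269 + 10) = 7464/35279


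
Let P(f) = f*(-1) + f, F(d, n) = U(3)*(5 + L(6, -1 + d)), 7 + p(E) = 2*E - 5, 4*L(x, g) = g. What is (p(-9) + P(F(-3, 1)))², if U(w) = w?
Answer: 900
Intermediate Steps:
L(x, g) = g/4
p(E) = -12 + 2*E (p(E) = -7 + (2*E - 5) = -7 + (-5 + 2*E) = -12 + 2*E)
F(d, n) = 57/4 + 3*d/4 (F(d, n) = 3*(5 + (-1 + d)/4) = 3*(5 + (-¼ + d/4)) = 3*(19/4 + d/4) = 57/4 + 3*d/4)
P(f) = 0 (P(f) = -f + f = 0)
(p(-9) + P(F(-3, 1)))² = ((-12 + 2*(-9)) + 0)² = ((-12 - 18) + 0)² = (-30 + 0)² = (-30)² = 900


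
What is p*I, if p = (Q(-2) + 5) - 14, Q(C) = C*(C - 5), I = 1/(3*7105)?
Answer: 1/4263 ≈ 0.00023458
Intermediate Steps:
I = 1/21315 ≈ 4.6915e-5
Q(C) = C*(-5 + C)
p = 5 (p = (-2*(-5 - 2) + 5) - 14 = (-2*(-7) + 5) - 14 = (14 + 5) - 14 = 19 - 14 = 5)
p*I = 5*(1/21315) = 1/4263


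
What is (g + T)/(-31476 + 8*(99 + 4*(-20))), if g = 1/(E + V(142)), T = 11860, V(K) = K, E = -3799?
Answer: -43372019/114551868 ≈ -0.37862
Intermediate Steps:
g = -1/3657 (g = 1/(-3799 + 142) = 1/(-3657) = -1/3657 ≈ -0.00027345)
(g + T)/(-31476 + 8*(99 + 4*(-20))) = (-1/3657 + 11860)/(-31476 + 8*(99 + 4*(-20))) = 43372019/(3657*(-31476 + 8*(99 - 80))) = 43372019/(3657*(-31476 + 8*19)) = 43372019/(3657*(-31476 + 152)) = (43372019/3657)/(-31324) = (43372019/3657)*(-1/31324) = -43372019/114551868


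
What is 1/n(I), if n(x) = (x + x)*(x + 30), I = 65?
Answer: 1/12350 ≈ 8.0972e-5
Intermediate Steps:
n(x) = 2*x*(30 + x) (n(x) = (2*x)*(30 + x) = 2*x*(30 + x))
1/n(I) = 1/(2*65*(30 + 65)) = 1/(2*65*95) = 1/12350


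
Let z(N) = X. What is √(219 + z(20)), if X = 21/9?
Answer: 2*√498/3 ≈ 14.877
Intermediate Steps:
X = 7/3 (X = 21*(⅑) = 7/3 ≈ 2.3333)
z(N) = 7/3
√(219 + z(20)) = √(219 + 7/3) = √(664/3) = 2*√498/3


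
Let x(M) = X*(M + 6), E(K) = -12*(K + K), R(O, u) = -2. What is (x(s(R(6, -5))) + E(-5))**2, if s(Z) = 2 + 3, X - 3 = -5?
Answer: 9604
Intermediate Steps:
X = -2 (X = 3 - 5 = -2)
E(K) = -24*K
s(Z) = 5
x(M) = -12 - 2*M (x(M) = -2*(M + 6) = -2*(6 + M) = -12 - 2*M)
(x(s(R(6, -5))) + E(-5))**2 = ((-12 - 2*5) - 24*(-5))**2 = ((-12 - 10) + 120)**2 = (-22 + 120)**2 = 98**2 = 9604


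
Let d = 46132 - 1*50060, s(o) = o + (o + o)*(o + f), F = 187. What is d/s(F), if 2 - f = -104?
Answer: -3928/109769 ≈ -0.035784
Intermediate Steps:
f = 106 (f = 2 - 1*(-104) = 2 + 104 = 106)
s(o) = o + 2*o*(106 + o) (s(o) = o + (o + o)*(o + 106) = o + (2*o)*(106 + o) = o + 2*o*(106 + o))
d = -3928 (d = 46132 - 50060 = -3928)
d/s(F) = -3928*1/(187*(213 + 2*187)) = -3928*1/(187*(213 + 374)) = -3928/(187*587) = -3928/109769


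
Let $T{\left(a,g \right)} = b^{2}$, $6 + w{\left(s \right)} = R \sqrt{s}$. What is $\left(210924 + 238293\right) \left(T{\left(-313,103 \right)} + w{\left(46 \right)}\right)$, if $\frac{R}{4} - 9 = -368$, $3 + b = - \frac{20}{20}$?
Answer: $4492170 - 645075612 \sqrt{46} \approx -4.3706 \cdot 10^{9}$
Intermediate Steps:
$b = -4$ ($b = -3 - \frac{20}{20} = -3 - 1 = -4$)
$R = -1436$ ($R = 36 + 4 \left(-368\right) = 36 - 1472 = -1436$)
$w{\left(s \right)} = -6 - 1436 \sqrt{s}$
$T{\left(a,g \right)} = 16$ ($T{\left(a,g \right)} = \left(-4\right)^{2} = 16$)
$\left(210924 + 238293\right) \left(T{\left(-313,103 \right)} + w{\left(46 \right)}\right) = \left(210924 + 238293\right) \left(16 - \left(6 + 1436 \sqrt{46}\right)\right) = 449217 \left(10 - 1436 \sqrt{46}\right) = 4492170 - 645075612 \sqrt{46}$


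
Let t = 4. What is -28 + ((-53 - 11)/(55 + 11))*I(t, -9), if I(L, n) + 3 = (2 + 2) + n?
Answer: -668/33 ≈ -20.242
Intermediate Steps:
I(L, n) = 1 + n (I(L, n) = -3 + ((2 + 2) + n) = -3 + (4 + n) = 1 + n)
-28 + ((-53 - 11)/(55 + 11))*I(t, -9) = -28 + ((-53 - 11)/(55 + 11))*(1 - 9) = -28 - 64/66*(-8) = -28 - 64*1/66*(-8) = -28 - 32/33*(-8) = -28 + 256/33 = -668/33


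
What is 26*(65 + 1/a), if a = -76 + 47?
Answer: 48984/29 ≈ 1689.1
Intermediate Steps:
a = -29
26*(65 + 1/a) = 26*(65 + 1/(-29)) = 26*(65 - 1/29) = 26*(1884/29) = 48984/29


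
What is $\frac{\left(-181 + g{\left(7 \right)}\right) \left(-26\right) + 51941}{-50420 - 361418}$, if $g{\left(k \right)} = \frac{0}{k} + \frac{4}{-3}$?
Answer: $- \frac{170045}{1235514} \approx -0.13763$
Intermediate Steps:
$g{\left(k \right)} = - \frac{4}{3}$ ($g{\left(k \right)} = 0 + 4 \left(- \frac{1}{3}\right) = 0 - \frac{4}{3} = - \frac{4}{3}$)
$\frac{\left(-181 + g{\left(7 \right)}\right) \left(-26\right) + 51941}{-50420 - 361418} = \frac{\left(-181 - \frac{4}{3}\right) \left(-26\right) + 51941}{-50420 - 361418} = \frac{\left(- \frac{547}{3}\right) \left(-26\right) + 51941}{-411838} = \left(\frac{14222}{3} + 51941\right) \left(- \frac{1}{411838}\right) = \frac{170045}{3} \left(- \frac{1}{411838}\right) = - \frac{170045}{1235514}$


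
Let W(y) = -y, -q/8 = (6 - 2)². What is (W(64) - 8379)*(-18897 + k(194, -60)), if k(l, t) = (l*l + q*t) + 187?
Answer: -224634458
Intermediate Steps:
q = -128 (q = -8*(6 - 2)² = -8*4² = -8*16 = -128)
k(l, t) = 187 + l² - 128*t (k(l, t) = (l*l - 128*t) + 187 = (l² - 128*t) + 187 = 187 + l² - 128*t)
(W(64) - 8379)*(-18897 + k(194, -60)) = (-1*64 - 8379)*(-18897 + (187 + 194² - 128*(-60))) = (-64 - 8379)*(-18897 + (187 + 37636 + 7680)) = -8443*(-18897 + 45503) = -8443*26606 = -224634458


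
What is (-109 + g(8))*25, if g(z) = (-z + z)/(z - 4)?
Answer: -2725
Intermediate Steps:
g(z) = 0 (g(z) = 0/(-4 + z) = 0)
(-109 + g(8))*25 = (-109 + 0)*25 = -109*25 = -2725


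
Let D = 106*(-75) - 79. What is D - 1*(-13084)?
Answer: 5055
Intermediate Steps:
D = -8029 (D = -7950 - 79 = -8029)
D - 1*(-13084) = -8029 - 1*(-13084) = -8029 + 13084 = 5055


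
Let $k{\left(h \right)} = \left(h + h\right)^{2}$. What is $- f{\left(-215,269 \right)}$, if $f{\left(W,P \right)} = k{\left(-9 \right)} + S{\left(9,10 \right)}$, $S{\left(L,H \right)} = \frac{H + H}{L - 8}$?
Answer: $-344$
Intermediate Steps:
$S{\left(L,H \right)} = \frac{2 H}{-8 + L}$
$k{\left(h \right)} = 4 h^{2}$ ($k{\left(h \right)} = \left(2 h\right)^{2} = 4 h^{2}$)
$f{\left(W,P \right)} = 344$ ($f{\left(W,P \right)} = 4 \left(-9\right)^{2} + 2 \cdot 10 \frac{1}{-8 + 9} = 4 \cdot 81 + 2 \cdot 10 \cdot 1^{-1} = 324 + 2 \cdot 10 \cdot 1 = 324 + 20 = 344$)
$- f{\left(-215,269 \right)} = \left(-1\right) 344 = -344$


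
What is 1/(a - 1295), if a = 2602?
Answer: 1/1307 ≈ 0.00076511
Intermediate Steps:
1/(a - 1295) = 1/(2602 - 1295) = 1/1307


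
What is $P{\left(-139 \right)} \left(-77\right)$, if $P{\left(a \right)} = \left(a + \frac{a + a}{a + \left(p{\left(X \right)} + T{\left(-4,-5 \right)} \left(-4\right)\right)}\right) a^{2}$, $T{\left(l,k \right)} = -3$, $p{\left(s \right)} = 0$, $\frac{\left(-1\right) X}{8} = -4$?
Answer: $\frac{25849082875}{127} \approx 2.0354 \cdot 10^{8}$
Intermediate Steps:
$X = 32$ ($X = \left(-8\right) \left(-4\right) = 32$)
$P{\left(a \right)} = a^{2} \left(a + \frac{2 a}{12 + a}\right)$ ($P{\left(a \right)} = \left(a + \frac{a + a}{a + \left(0 - -12\right)}\right) a^{2} = \left(a + \frac{2 a}{a + \left(0 + 12\right)}\right) a^{2} = \left(a + \frac{2 a}{a + 12}\right) a^{2} = \left(a + \frac{2 a}{12 + a}\right) a^{2} = a^{2} \left(a + \frac{2 a}{12 + a}\right)$)
$P{\left(-139 \right)} \left(-77\right) = \frac{\left(-139\right)^{3} \left(14 - 139\right)}{12 - 139} \left(-77\right) = \left(-2685619\right) \frac{1}{-127} \left(-125\right) \left(-77\right) = \left(-2685619\right) \left(- \frac{1}{127}\right) \left(-125\right) \left(-77\right) = \left(- \frac{335702375}{127}\right) \left(-77\right) = \frac{25849082875}{127}$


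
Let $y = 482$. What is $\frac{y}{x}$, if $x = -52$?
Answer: $- \frac{241}{26} \approx -9.2692$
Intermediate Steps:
$\frac{y}{x} = \frac{482}{-52} = 482 \left(- \frac{1}{52}\right) = - \frac{241}{26}$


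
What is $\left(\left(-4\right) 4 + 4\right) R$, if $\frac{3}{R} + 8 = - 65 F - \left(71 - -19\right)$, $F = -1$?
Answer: $\frac{12}{11} \approx 1.0909$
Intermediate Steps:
$R = - \frac{1}{11}$ ($R = \frac{3}{-8 - \left(6 + 19\right)} = \frac{3}{-8 + \left(65 - \left(71 + 19\right)\right)} = \frac{3}{-8 + \left(65 - 90\right)} = \frac{3}{-8 - 25} = \frac{3}{-33} = 3 \left(- \frac{1}{33}\right) = - \frac{1}{11} \approx -0.090909$)
$\left(\left(-4\right) 4 + 4\right) R = \left(\left(-4\right) 4 + 4\right) \left(- \frac{1}{11}\right) = \left(-16 + 4\right) \left(- \frac{1}{11}\right) = \left(-12\right) \left(- \frac{1}{11}\right) = \frac{12}{11}$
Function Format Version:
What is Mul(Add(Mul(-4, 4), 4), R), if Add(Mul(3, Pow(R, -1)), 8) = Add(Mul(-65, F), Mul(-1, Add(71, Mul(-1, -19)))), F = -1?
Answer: Rational(12, 11) ≈ 1.0909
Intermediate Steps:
R = Rational(-1, 11) (R = Mul(3, Pow(Add(-8, Add(Mul(-65, -1), Mul(-1, Add(71, Mul(-1, -19))))), -1)) = Mul(3, Pow(Add(-8, Add(65, Mul(-1, Add(71, 19)))), -1)) = Mul(3, Pow(Add(-8, Add(65, Mul(-1, 90))), -1)) = Mul(3, Pow(Add(-8, Add(65, -90)), -1)) = Mul(3, Pow(Add(-8, -25), -1)) = Mul(3, Pow(-33, -1)) = Mul(3, Rational(-1, 33)) = Rational(-1, 11) ≈ -0.090909)
Mul(Add(Mul(-4, 4), 4), R) = Mul(Add(Mul(-4, 4), 4), Rational(-1, 11)) = Mul(Add(-16, 4), Rational(-1, 11)) = Mul(-12, Rational(-1, 11)) = Rational(12, 11)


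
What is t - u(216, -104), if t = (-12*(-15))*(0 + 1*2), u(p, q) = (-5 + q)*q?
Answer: -10976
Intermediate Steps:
u(p, q) = q*(-5 + q)
t = 360 (t = 180*(0 + 2) = 180*2 = 360)
t - u(216, -104) = 360 - (-104)*(-5 - 104) = 360 - (-104)*(-109) = 360 - 1*11336 = 360 - 11336 = -10976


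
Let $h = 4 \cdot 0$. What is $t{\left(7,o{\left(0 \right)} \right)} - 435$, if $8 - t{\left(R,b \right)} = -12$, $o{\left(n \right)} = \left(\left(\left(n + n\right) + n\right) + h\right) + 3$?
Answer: $-415$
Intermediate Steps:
$h = 0$
$o{\left(n \right)} = 3 + 3 n$ ($o{\left(n \right)} = \left(\left(\left(n + n\right) + n\right) + 0\right) + 3 = \left(\left(2 n + n\right) + 0\right) + 3 = \left(3 n + 0\right) + 3 = 3 n + 3 = 3 + 3 n$)
$t{\left(R,b \right)} = 20$ ($t{\left(R,b \right)} = 8 - -12 = 8 + 12 = 20$)
$t{\left(7,o{\left(0 \right)} \right)} - 435 = 20 - 435 = -415$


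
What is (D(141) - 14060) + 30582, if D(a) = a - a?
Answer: 16522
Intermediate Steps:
D(a) = 0
(D(141) - 14060) + 30582 = (0 - 14060) + 30582 = -14060 + 30582 = 16522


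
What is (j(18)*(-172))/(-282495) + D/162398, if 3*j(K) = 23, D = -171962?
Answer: -72546384541/68814934515 ≈ -1.0542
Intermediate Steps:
j(K) = 23/3 (j(K) = (1/3)*23 = 23/3)
(j(18)*(-172))/(-282495) + D/162398 = ((23/3)*(-172))/(-282495) - 171962/162398 = -3956/3*(-1/282495) - 171962*1/162398 = 3956/847485 - 85981/81199 = -72546384541/68814934515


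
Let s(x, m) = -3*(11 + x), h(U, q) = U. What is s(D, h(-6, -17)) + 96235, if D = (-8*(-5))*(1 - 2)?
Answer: 96322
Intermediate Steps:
D = -40 (D = 40*(-1) = -40)
s(x, m) = -33 - 3*x
s(D, h(-6, -17)) + 96235 = (-33 - 3*(-40)) + 96235 = (-33 + 120) + 96235 = 87 + 96235 = 96322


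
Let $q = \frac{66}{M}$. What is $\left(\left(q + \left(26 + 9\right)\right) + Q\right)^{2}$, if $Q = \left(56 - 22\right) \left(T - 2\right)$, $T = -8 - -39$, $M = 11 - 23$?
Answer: $\frac{4124961}{4} \approx 1.0312 \cdot 10^{6}$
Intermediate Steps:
$M = -12$
$T = 31$ ($T = -8 + 39 = 31$)
$q = - \frac{11}{2}$ ($q = \frac{66}{-12} = 66 \left(- \frac{1}{12}\right) = - \frac{11}{2} \approx -5.5$)
$Q = 986$ ($Q = \left(56 - 22\right) \left(31 - 2\right) = 34 \cdot 29 = 986$)
$\left(\left(q + \left(26 + 9\right)\right) + Q\right)^{2} = \left(\left(- \frac{11}{2} + \left(26 + 9\right)\right) + 986\right)^{2} = \left(\left(- \frac{11}{2} + 35\right) + 986\right)^{2} = \left(\frac{59}{2} + 986\right)^{2} = \left(\frac{2031}{2}\right)^{2} = \frac{4124961}{4}$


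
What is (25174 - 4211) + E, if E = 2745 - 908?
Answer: 22800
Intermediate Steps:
E = 1837
(25174 - 4211) + E = (25174 - 4211) + 1837 = 20963 + 1837 = 22800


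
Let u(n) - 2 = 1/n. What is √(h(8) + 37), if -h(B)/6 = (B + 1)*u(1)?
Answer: 5*I*√5 ≈ 11.18*I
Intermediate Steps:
u(n) = 2 + 1/n
h(B) = -18 - 18*B (h(B) = -6*(B + 1)*(2 + 1/1) = -6*(1 + B)*(2 + 1) = -6*(1 + B)*3 = -6*(3 + 3*B) = -18 - 18*B)
√(h(8) + 37) = √((-18 - 18*8) + 37) = √((-18 - 144) + 37) = √(-162 + 37) = √(-125) = 5*I*√5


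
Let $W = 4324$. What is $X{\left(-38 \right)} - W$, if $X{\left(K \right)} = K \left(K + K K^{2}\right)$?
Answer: $2082256$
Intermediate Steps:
$X{\left(K \right)} = K \left(K + K^{3}\right)$
$X{\left(-38 \right)} - W = \left(\left(-38\right)^{2} + \left(-38\right)^{4}\right) - 4324 = \left(1444 + 2085136\right) - 4324 = 2086580 - 4324 = 2082256$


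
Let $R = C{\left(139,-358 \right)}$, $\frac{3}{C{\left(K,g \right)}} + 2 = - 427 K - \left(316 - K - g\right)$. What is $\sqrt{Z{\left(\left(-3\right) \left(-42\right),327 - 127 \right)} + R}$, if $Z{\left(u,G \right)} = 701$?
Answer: $\frac{\sqrt{2514355102430}}{59890} \approx 26.476$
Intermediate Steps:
$C{\left(K,g \right)} = \frac{3}{-318 + g - 426 K}$ ($C{\left(K,g \right)} = \frac{3}{-2 - \left(316 - g + 426 K\right)} = \frac{3}{-318 + g - 426 K}$)
$R = - \frac{3}{59890}$ ($R = \frac{3}{-318 - 358 - 59214} = \frac{3}{-59890} = 3 \left(- \frac{1}{59890}\right) = - \frac{3}{59890} \approx -5.0092 \cdot 10^{-5}$)
$\sqrt{Z{\left(\left(-3\right) \left(-42\right),327 - 127 \right)} + R} = \sqrt{701 - \frac{3}{59890}} = \sqrt{\frac{41982887}{59890}} = \frac{\sqrt{2514355102430}}{59890}$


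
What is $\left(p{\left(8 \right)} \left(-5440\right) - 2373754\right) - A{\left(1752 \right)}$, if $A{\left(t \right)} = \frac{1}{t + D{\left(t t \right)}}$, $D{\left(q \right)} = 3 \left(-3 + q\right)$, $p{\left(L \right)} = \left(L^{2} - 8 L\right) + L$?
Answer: $- \frac{22263709944871}{9210255} \approx -2.4173 \cdot 10^{6}$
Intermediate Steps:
$p{\left(L \right)} = L^{2} - 7 L$
$D{\left(q \right)} = -9 + 3 q$
$A{\left(t \right)} = \frac{1}{-9 + t + 3 t^{2}}$ ($A{\left(t \right)} = \frac{1}{t + \left(-9 + 3 t t\right)} = \frac{1}{t + \left(-9 + 3 t^{2}\right)} = \frac{1}{-9 + t + 3 t^{2}}$)
$\left(p{\left(8 \right)} \left(-5440\right) - 2373754\right) - A{\left(1752 \right)} = \left(8 \left(-7 + 8\right) \left(-5440\right) - 2373754\right) - \frac{1}{-9 + 1752 + 3 \cdot 1752^{2}} = \left(8 \cdot 1 \left(-5440\right) - 2373754\right) - \frac{1}{-9 + 1752 + 3 \cdot 3069504} = \left(8 \left(-5440\right) - 2373754\right) - \frac{1}{-9 + 1752 + 9208512} = \left(-43520 - 2373754\right) - \frac{1}{9210255} = -2417274 - \frac{1}{9210255} = - \frac{22263709944871}{9210255}$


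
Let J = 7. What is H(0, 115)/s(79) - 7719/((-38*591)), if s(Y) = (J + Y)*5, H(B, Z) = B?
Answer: 2573/7486 ≈ 0.34371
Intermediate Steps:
s(Y) = 35 + 5*Y (s(Y) = (7 + Y)*5 = 35 + 5*Y)
H(0, 115)/s(79) - 7719/((-38*591)) = 0/(35 + 5*79) - 7719/((-38*591)) = 0/(35 + 395) - 7719/(-22458) = 0/430 - 7719*(-1/22458) = 0*(1/430) + 2573/7486 = 0 + 2573/7486 = 2573/7486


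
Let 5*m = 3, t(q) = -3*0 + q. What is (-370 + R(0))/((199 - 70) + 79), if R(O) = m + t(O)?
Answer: -1847/1040 ≈ -1.7760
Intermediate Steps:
t(q) = q (t(q) = 0 + q = q)
m = 3/5 (m = (1/5)*3 = 3/5 ≈ 0.60000)
R(O) = 3/5 + O
(-370 + R(0))/((199 - 70) + 79) = (-370 + (3/5 + 0))/((199 - 70) + 79) = (-370 + 3/5)/(129 + 79) = -1847/5/208 = -1847/5*1/208 = -1847/1040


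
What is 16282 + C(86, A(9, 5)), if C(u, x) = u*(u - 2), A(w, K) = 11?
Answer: 23506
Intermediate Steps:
C(u, x) = u*(-2 + u)
16282 + C(86, A(9, 5)) = 16282 + 86*(-2 + 86) = 16282 + 86*84 = 16282 + 7224 = 23506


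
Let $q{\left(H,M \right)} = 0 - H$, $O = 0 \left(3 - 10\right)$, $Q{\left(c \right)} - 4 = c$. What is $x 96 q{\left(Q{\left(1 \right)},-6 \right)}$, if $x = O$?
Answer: $0$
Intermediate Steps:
$Q{\left(c \right)} = 4 + c$
$O = 0$ ($O = 0 \left(-7\right) = 0$)
$q{\left(H,M \right)} = - H$
$x = 0$
$x 96 q{\left(Q{\left(1 \right)},-6 \right)} = 0 \cdot 96 \left(- (4 + 1)\right) = 0 \left(\left(-1\right) 5\right) = 0 \left(-5\right) = 0$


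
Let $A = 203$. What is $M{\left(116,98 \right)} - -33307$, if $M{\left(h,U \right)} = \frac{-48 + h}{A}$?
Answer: $\frac{6761389}{203} \approx 33307.0$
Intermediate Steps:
$M{\left(h,U \right)} = - \frac{48}{203} + \frac{h}{203}$ ($M{\left(h,U \right)} = \frac{-48 + h}{203} = \left(-48 + h\right) \frac{1}{203} = - \frac{48}{203} + \frac{h}{203}$)
$M{\left(116,98 \right)} - -33307 = \left(- \frac{48}{203} + \frac{1}{203} \cdot 116\right) - -33307 = \left(- \frac{48}{203} + \frac{4}{7}\right) + 33307 = \frac{68}{203} + 33307 = \frac{6761389}{203}$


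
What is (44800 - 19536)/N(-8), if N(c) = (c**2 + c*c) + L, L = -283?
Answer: -25264/155 ≈ -162.99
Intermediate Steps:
N(c) = -283 + 2*c**2 (N(c) = (c**2 + c*c) - 283 = (c**2 + c**2) - 283 = 2*c**2 - 283 = -283 + 2*c**2)
(44800 - 19536)/N(-8) = (44800 - 19536)/(-283 + 2*(-8)**2) = 25264/(-283 + 2*64) = 25264/(-283 + 128) = 25264/(-155) = 25264*(-1/155) = -25264/155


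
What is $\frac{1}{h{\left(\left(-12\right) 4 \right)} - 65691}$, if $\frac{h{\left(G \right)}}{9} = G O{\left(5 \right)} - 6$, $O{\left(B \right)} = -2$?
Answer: $- \frac{1}{64881} \approx -1.5413 \cdot 10^{-5}$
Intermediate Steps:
$h{\left(G \right)} = -54 - 18 G$ ($h{\left(G \right)} = 9 \left(G \left(-2\right) - 6\right) = 9 \left(- 2 G - 6\right) = 9 \left(-6 - 2 G\right) = -54 - 18 G$)
$\frac{1}{h{\left(\left(-12\right) 4 \right)} - 65691} = \frac{1}{\left(-54 - 18 \left(\left(-12\right) 4\right)\right) - 65691} = \frac{1}{\left(-54 - -864\right) - 65691} = \frac{1}{\left(-54 + 864\right) - 65691} = \frac{1}{810 - 65691} = \frac{1}{-64881} = - \frac{1}{64881}$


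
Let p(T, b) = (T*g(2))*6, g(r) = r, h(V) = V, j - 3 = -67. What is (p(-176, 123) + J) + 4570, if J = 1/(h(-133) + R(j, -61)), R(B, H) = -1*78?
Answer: 518637/211 ≈ 2458.0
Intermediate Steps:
j = -64 (j = 3 - 67 = -64)
p(T, b) = 12*T (p(T, b) = (T*2)*6 = (2*T)*6 = 12*T)
R(B, H) = -78
J = -1/211 (J = 1/(-133 - 78) = 1/(-211) = -1/211 ≈ -0.0047393)
(p(-176, 123) + J) + 4570 = (12*(-176) - 1/211) + 4570 = (-2112 - 1/211) + 4570 = -445633/211 + 4570 = 518637/211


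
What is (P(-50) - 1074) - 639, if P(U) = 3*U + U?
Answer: -1913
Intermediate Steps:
P(U) = 4*U
(P(-50) - 1074) - 639 = (4*(-50) - 1074) - 639 = (-200 - 1074) - 639 = -1274 - 639 = -1913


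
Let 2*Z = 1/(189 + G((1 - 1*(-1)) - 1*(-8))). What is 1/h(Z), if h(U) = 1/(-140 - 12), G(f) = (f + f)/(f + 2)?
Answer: -152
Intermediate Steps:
G(f) = 2*f/(2 + f) (G(f) = (2*f)/(2 + f) = 2*f/(2 + f))
Z = 3/1144 (Z = 1/(2*(189 + 2*((1 - 1*(-1)) - 1*(-8))/(2 + ((1 - 1*(-1)) - 1*(-8))))) = 1/(2*(189 + 2*((1 + 1) + 8)/(2 + ((1 + 1) + 8)))) = 1/(2*(189 + 2*(2 + 8)/(2 + (2 + 8)))) = 1/(2*(189 + 2*10/(2 + 10))) = 1/(2*(189 + 2*10/12)) = 1/(2*(189 + 2*10*(1/12))) = 1/(2*(189 + 5/3)) = 1/(2*(572/3)) = (½)*(3/572) = 3/1144 ≈ 0.0026224)
h(U) = -1/152 (h(U) = 1/(-152) = -1/152)
1/h(Z) = 1/(-1/152) = -152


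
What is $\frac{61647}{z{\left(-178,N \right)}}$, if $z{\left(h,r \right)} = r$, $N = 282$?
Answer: $\frac{20549}{94} \approx 218.61$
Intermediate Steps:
$\frac{61647}{z{\left(-178,N \right)}} = \frac{61647}{282} = 61647 \cdot \frac{1}{282} = \frac{20549}{94}$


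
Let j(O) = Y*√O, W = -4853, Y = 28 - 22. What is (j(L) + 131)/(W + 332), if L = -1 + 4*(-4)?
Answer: -131/4521 - 2*I*√17/1507 ≈ -0.028976 - 0.0054719*I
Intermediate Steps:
Y = 6
L = -17 (L = -1 - 16 = -17)
j(O) = 6*√O
(j(L) + 131)/(W + 332) = (6*√(-17) + 131)/(-4853 + 332) = (6*(I*√17) + 131)/(-4521) = (6*I*√17 + 131)*(-1/4521) = (131 + 6*I*√17)*(-1/4521) = -131/4521 - 2*I*√17/1507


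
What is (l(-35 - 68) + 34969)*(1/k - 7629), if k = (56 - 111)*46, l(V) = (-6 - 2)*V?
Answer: -690853972203/2530 ≈ -2.7306e+8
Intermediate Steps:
l(V) = -8*V
k = -2530 (k = -55*46 = -2530)
(l(-35 - 68) + 34969)*(1/k - 7629) = (-8*(-35 - 68) + 34969)*(1/(-2530) - 7629) = (-8*(-103) + 34969)*(-1/2530 - 7629) = (824 + 34969)*(-19301371/2530) = 35793*(-19301371/2530) = -690853972203/2530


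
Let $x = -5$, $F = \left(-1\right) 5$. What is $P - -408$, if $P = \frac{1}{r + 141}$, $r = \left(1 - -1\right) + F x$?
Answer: $\frac{68545}{168} \approx 408.01$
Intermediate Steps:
$F = -5$
$r = 27$ ($r = \left(1 - -1\right) - -25 = \left(1 + 1\right) + 25 = 2 + 25 = 27$)
$P = \frac{1}{168}$ ($P = \frac{1}{27 + 141} = \frac{1}{168} \approx 0.0059524$)
$P - -408 = \frac{1}{168} - -408 = \frac{1}{168} + 408 = \frac{68545}{168}$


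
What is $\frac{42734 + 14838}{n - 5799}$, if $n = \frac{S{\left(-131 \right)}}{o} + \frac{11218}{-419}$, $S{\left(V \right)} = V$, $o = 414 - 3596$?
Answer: $- \frac{76758329576}{7767203929} \approx -9.8824$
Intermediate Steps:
$o = -3182$
$n = - \frac{35640787}{1333258}$ ($n = - \frac{131}{-3182} + \frac{11218}{-419} = \left(-131\right) \left(- \frac{1}{3182}\right) + 11218 \left(- \frac{1}{419}\right) = \frac{131}{3182} - \frac{11218}{419} = - \frac{35640787}{1333258} \approx -26.732$)
$\frac{42734 + 14838}{n - 5799} = \frac{42734 + 14838}{- \frac{35640787}{1333258} - 5799} = \frac{57572}{- \frac{7767203929}{1333258}} = 57572 \left(- \frac{1333258}{7767203929}\right) = - \frac{76758329576}{7767203929}$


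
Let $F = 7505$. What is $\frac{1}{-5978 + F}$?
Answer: $\frac{1}{1527} \approx 0.00065488$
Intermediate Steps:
$\frac{1}{-5978 + F} = \frac{1}{-5978 + 7505} = \frac{1}{1527}$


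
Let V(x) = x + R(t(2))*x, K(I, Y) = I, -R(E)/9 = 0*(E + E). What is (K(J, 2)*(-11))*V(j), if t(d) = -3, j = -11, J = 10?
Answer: 1210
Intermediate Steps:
R(E) = 0 (R(E) = -0*(E + E) = -0*2*E = -9*0 = 0)
V(x) = x (V(x) = x + 0*x = x + 0 = x)
(K(J, 2)*(-11))*V(j) = (10*(-11))*(-11) = -110*(-11) = 1210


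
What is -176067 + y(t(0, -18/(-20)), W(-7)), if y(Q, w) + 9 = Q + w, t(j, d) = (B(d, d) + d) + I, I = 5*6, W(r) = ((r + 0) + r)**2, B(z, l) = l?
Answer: -879241/5 ≈ -1.7585e+5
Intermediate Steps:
W(r) = 4*r**2 (W(r) = (r + r)**2 = (2*r)**2 = 4*r**2)
I = 30
t(j, d) = 30 + 2*d (t(j, d) = (d + d) + 30 = 2*d + 30 = 30 + 2*d)
y(Q, w) = -9 + Q + w (y(Q, w) = -9 + (Q + w) = -9 + Q + w)
-176067 + y(t(0, -18/(-20)), W(-7)) = -176067 + (-9 + (30 + 2*(-18/(-20))) + 4*(-7)**2) = -176067 + (-9 + (30 + 2*(-18*(-1/20))) + 4*49) = -176067 + (-9 + (30 + 2*(9/10)) + 196) = -176067 + (-9 + (30 + 9/5) + 196) = -176067 + (-9 + 159/5 + 196) = -176067 + 1094/5 = -879241/5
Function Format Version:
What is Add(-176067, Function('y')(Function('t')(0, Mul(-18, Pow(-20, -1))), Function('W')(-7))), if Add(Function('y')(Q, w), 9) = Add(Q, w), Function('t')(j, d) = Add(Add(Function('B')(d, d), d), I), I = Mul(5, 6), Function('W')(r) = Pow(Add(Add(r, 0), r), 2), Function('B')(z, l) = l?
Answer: Rational(-879241, 5) ≈ -1.7585e+5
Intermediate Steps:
Function('W')(r) = Mul(4, Pow(r, 2)) (Function('W')(r) = Pow(Add(r, r), 2) = Pow(Mul(2, r), 2) = Mul(4, Pow(r, 2)))
I = 30
Function('t')(j, d) = Add(30, Mul(2, d)) (Function('t')(j, d) = Add(Add(d, d), 30) = Add(Mul(2, d), 30) = Add(30, Mul(2, d)))
Function('y')(Q, w) = Add(-9, Q, w) (Function('y')(Q, w) = Add(-9, Add(Q, w)) = Add(-9, Q, w))
Add(-176067, Function('y')(Function('t')(0, Mul(-18, Pow(-20, -1))), Function('W')(-7))) = Add(-176067, Add(-9, Add(30, Mul(2, Mul(-18, Pow(-20, -1)))), Mul(4, Pow(-7, 2)))) = Add(-176067, Add(-9, Add(30, Mul(2, Mul(-18, Rational(-1, 20)))), Mul(4, 49))) = Add(-176067, Add(-9, Add(30, Mul(2, Rational(9, 10))), 196)) = Add(-176067, Add(-9, Add(30, Rational(9, 5)), 196)) = Add(-176067, Add(-9, Rational(159, 5), 196)) = Add(-176067, Rational(1094, 5)) = Rational(-879241, 5)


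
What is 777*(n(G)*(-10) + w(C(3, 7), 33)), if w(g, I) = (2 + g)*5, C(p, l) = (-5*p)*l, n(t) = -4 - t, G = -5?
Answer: -407925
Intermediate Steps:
C(p, l) = -5*l*p
w(g, I) = 10 + 5*g
777*(n(G)*(-10) + w(C(3, 7), 33)) = 777*((-4 - 1*(-5))*(-10) + (10 + 5*(-5*7*3))) = 777*((-4 + 5)*(-10) + (10 + 5*(-105))) = 777*(1*(-10) + (10 - 525)) = 777*(-10 - 515) = 777*(-525) = -407925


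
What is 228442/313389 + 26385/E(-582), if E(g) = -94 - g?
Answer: 8380248461/152933832 ≈ 54.797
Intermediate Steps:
228442/313389 + 26385/E(-582) = 228442/313389 + 26385/(-94 - 1*(-582)) = 228442*(1/313389) + 26385/(-94 + 582) = 228442/313389 + 26385/488 = 8380248461/152933832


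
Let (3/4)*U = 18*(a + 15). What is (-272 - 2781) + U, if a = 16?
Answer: -2309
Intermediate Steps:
U = 744 (U = 4*(18*(16 + 15))/3 = 4*(18*31)/3 = (4/3)*558 = 744)
(-272 - 2781) + U = (-272 - 2781) + 744 = -3053 + 744 = -2309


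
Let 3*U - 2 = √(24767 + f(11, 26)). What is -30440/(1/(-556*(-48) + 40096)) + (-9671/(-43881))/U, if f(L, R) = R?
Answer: -737108372768686222/362588703 + 9671*√24793/362588703 ≈ -2.0329e+9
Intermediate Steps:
U = ⅔ + √24793/3 (U = ⅔ + √(24767 + 26)/3 = ⅔ + √24793/3 ≈ 53.153)
-30440/(1/(-556*(-48) + 40096)) + (-9671/(-43881))/U = -30440/(1/(-556*(-48) + 40096)) + (-9671/(-43881))/(⅔ + √24793/3) = -30440/(1/(26688 + 40096)) + (-9671*(-1/43881))/(⅔ + √24793/3) = -30440/(1/66784) + 9671/(43881*(⅔ + √24793/3)) = -30440/1/66784 + 9671/(43881*(⅔ + √24793/3)) = -30440*66784 + 9671/(43881*(⅔ + √24793/3)) = -2032904960 + 9671/(43881*(⅔ + √24793/3))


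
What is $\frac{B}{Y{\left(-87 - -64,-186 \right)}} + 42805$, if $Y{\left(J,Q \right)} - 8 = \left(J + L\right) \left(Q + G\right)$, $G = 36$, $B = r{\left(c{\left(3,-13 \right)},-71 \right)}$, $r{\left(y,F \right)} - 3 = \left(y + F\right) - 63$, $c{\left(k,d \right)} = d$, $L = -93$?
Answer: $\frac{46571831}{1088} \approx 42805.0$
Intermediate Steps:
$r{\left(y,F \right)} = -60 + F + y$ ($r{\left(y,F \right)} = 3 - \left(63 - F - y\right) = 3 + \left(-63 + F + y\right) = -60 + F + y$)
$B = -144$ ($B = -60 - 71 - 13 = -144$)
$Y{\left(J,Q \right)} = 8 + \left(-93 + J\right) \left(36 + Q\right)$ ($Y{\left(J,Q \right)} = 8 + \left(J - 93\right) \left(Q + 36\right) = 8 + \left(-93 + J\right) \left(36 + Q\right)$)
$\frac{B}{Y{\left(-87 - -64,-186 \right)}} + 42805 = - \frac{144}{-3340 - -17298 + 36 \left(-87 - -64\right) + \left(-87 - -64\right) \left(-186\right)} + 42805 = - \frac{144}{-3340 + 17298 + 36 \left(-87 + 64\right) + \left(-87 + 64\right) \left(-186\right)} + 42805 = - \frac{144}{-3340 + 17298 + 36 \left(-23\right) - -4278} + 42805 = - \frac{144}{-3340 + 17298 - 828 + 4278} + 42805 = - \frac{144}{17408} + 42805 = \left(-144\right) \frac{1}{17408} + 42805 = - \frac{9}{1088} + 42805 = \frac{46571831}{1088}$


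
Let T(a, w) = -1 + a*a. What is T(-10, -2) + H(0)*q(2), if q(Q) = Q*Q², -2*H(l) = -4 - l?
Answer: 115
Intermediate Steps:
T(a, w) = -1 + a²
H(l) = 2 + l/2 (H(l) = -(-4 - l)/2 = 2 + l/2)
q(Q) = Q³
T(-10, -2) + H(0)*q(2) = (-1 + (-10)²) + (2 + (½)*0)*2³ = (-1 + 100) + (2 + 0)*8 = 99 + 2*8 = 99 + 16 = 115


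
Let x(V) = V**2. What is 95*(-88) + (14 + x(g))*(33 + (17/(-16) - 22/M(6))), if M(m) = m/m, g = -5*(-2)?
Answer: -57817/8 ≈ -7227.1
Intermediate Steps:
g = 10
M(m) = 1
95*(-88) + (14 + x(g))*(33 + (17/(-16) - 22/M(6))) = 95*(-88) + (14 + 10**2)*(33 + (17/(-16) - 22/1)) = -8360 + (14 + 100)*(33 + (17*(-1/16) - 22*1)) = -8360 + 114*(33 + (-17/16 - 22)) = -8360 + 114*(33 - 369/16) = -8360 + 114*(159/16) = -8360 + 9063/8 = -57817/8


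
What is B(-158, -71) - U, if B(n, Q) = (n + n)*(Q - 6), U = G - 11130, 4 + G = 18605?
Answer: 16861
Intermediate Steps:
G = 18601 (G = -4 + 18605 = 18601)
U = 7471 (U = 18601 - 11130 = 7471)
B(n, Q) = 2*n*(-6 + Q) (B(n, Q) = (2*n)*(-6 + Q) = 2*n*(-6 + Q))
B(-158, -71) - U = 2*(-158)*(-6 - 71) - 1*7471 = 2*(-158)*(-77) - 7471 = 24332 - 7471 = 16861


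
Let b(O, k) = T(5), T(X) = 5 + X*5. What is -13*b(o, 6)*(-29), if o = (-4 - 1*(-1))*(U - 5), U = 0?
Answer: 11310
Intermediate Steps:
o = 15 (o = (-4 - 1*(-1))*(0 - 5) = (-4 + 1)*(-5) = -3*(-5) = 15)
T(X) = 5 + 5*X
b(O, k) = 30 (b(O, k) = 5 + 5*5 = 5 + 25 = 30)
-13*b(o, 6)*(-29) = -13*30*(-29) = -390*(-29) = 11310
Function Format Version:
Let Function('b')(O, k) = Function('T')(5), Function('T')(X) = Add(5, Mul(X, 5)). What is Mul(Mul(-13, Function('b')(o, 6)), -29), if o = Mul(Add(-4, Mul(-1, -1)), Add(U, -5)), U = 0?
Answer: 11310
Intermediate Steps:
o = 15 (o = Mul(Add(-4, Mul(-1, -1)), Add(0, -5)) = Mul(Add(-4, 1), -5) = Mul(-3, -5) = 15)
Function('T')(X) = Add(5, Mul(5, X))
Function('b')(O, k) = 30 (Function('b')(O, k) = Add(5, Mul(5, 5)) = Add(5, 25) = 30)
Mul(Mul(-13, Function('b')(o, 6)), -29) = Mul(Mul(-13, 30), -29) = Mul(-390, -29) = 11310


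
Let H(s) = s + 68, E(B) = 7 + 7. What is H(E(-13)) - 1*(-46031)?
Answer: 46113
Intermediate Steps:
E(B) = 14
H(s) = 68 + s
H(E(-13)) - 1*(-46031) = (68 + 14) - 1*(-46031) = 82 + 46031 = 46113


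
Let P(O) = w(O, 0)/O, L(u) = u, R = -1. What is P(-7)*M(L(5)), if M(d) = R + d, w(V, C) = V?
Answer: 4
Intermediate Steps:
P(O) = 1 (P(O) = O/O = 1)
M(d) = -1 + d
P(-7)*M(L(5)) = 1*(-1 + 5) = 1*4 = 4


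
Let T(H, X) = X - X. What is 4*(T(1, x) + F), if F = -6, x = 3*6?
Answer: -24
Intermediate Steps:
x = 18
T(H, X) = 0
4*(T(1, x) + F) = 4*(0 - 6) = 4*(-6) = -24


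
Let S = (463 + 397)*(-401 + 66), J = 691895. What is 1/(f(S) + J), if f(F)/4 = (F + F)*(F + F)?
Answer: 1/1328026451895 ≈ 7.5300e-13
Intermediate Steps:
S = -288100 (S = 860*(-335) = -288100)
f(F) = 16*F**2 (f(F) = 4*((F + F)*(F + F)) = 4*((2*F)*(2*F)) = 4*(4*F**2) = 16*F**2)
1/(f(S) + J) = 1/(16*(-288100)**2 + 691895) = 1/(16*83001610000 + 691895) = 1/(1328025760000 + 691895) = 1/1328026451895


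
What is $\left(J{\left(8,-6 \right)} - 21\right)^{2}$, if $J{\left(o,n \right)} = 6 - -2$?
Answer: $169$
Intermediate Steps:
$J{\left(o,n \right)} = 8$ ($J{\left(o,n \right)} = 6 + 2 = 8$)
$\left(J{\left(8,-6 \right)} - 21\right)^{2} = \left(8 - 21\right)^{2} = \left(-13\right)^{2} = 169$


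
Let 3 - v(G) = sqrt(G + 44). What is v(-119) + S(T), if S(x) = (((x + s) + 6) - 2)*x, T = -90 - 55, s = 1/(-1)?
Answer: 20593 - 5*I*sqrt(3) ≈ 20593.0 - 8.6602*I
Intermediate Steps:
v(G) = 3 - sqrt(44 + G) (v(G) = 3 - sqrt(G + 44) = 3 - sqrt(44 + G))
s = -1
T = -145
S(x) = x*(3 + x) (S(x) = (((x - 1) + 6) - 2)*x = (((-1 + x) + 6) - 2)*x = ((5 + x) - 2)*x = (3 + x)*x = x*(3 + x))
v(-119) + S(T) = (3 - sqrt(44 - 119)) - 145*(3 - 145) = (3 - sqrt(-75)) - 145*(-142) = (3 - 5*I*sqrt(3)) + 20590 = 20593 - 5*I*sqrt(3)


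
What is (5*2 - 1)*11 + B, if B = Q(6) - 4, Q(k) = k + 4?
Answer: 105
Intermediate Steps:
Q(k) = 4 + k
B = 6 (B = (4 + 6) - 4 = 10 - 4 = 6)
(5*2 - 1)*11 + B = (5*2 - 1)*11 + 6 = (10 - 1)*11 + 6 = 9*11 + 6 = 99 + 6 = 105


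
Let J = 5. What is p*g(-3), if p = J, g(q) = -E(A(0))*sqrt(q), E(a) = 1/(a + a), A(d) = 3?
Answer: -5*I*sqrt(3)/6 ≈ -1.4434*I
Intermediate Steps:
E(a) = 1/(2*a)
g(q) = -sqrt(q)/6 (g(q) = -(1/2)/3*sqrt(q) = -(1/2)*(1/3)*sqrt(q) = -sqrt(q)/6)
p = 5
p*g(-3) = 5*(-I*sqrt(3)/6) = -5*I*sqrt(3)/6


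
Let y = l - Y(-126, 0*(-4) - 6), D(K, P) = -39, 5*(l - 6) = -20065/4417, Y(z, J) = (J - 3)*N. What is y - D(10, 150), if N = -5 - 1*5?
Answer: -202778/4417 ≈ -45.909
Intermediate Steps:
N = -10 (N = -5 - 5 = -10)
Y(z, J) = 30 - 10*J (Y(z, J) = (J - 3)*(-10) = (-3 + J)*(-10) = 30 - 10*J)
l = 22489/4417 (l = 6 + (-20065/4417)/5 = 6 + (-20065*1/4417)/5 = 6 + (⅕)*(-20065/4417) = 6 - 4013/4417 = 22489/4417 ≈ 5.0915)
y = -375041/4417 (y = 22489/4417 - (30 - 10*(0*(-4) - 6)) = 22489/4417 - (30 - 10*(0 - 6)) = 22489/4417 - (30 - 10*(-6)) = 22489/4417 - (30 + 60) = 22489/4417 - 1*90 = 22489/4417 - 90 = -375041/4417 ≈ -84.909)
y - D(10, 150) = -375041/4417 - 1*(-39) = -375041/4417 + 39 = -202778/4417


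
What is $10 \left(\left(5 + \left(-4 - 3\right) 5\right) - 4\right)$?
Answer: $-340$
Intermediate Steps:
$10 \left(\left(5 + \left(-4 - 3\right) 5\right) - 4\right) = 10 \left(\left(5 - 35\right) - 4\right) = 10 \left(-30 - 4\right) = 10 \left(-34\right) = -340$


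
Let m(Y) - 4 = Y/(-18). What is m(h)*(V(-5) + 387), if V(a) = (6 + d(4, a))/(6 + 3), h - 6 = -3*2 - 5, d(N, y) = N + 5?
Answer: 44891/27 ≈ 1662.6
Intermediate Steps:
d(N, y) = 5 + N
h = -5 (h = 6 + (-3*2 - 5) = 6 + (-6 - 5) = 6 - 11 = -5)
V(a) = 5/3 (V(a) = (6 + (5 + 4))/(6 + 3) = (6 + 9)/9 = 15*(1/9) = 5/3)
m(Y) = 4 - Y/18 (m(Y) = 4 + Y/(-18) = 4 + Y*(-1/18) = 4 - Y/18)
m(h)*(V(-5) + 387) = (4 - 1/18*(-5))*(5/3 + 387) = (4 + 5/18)*(1166/3) = (77/18)*(1166/3) = 44891/27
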